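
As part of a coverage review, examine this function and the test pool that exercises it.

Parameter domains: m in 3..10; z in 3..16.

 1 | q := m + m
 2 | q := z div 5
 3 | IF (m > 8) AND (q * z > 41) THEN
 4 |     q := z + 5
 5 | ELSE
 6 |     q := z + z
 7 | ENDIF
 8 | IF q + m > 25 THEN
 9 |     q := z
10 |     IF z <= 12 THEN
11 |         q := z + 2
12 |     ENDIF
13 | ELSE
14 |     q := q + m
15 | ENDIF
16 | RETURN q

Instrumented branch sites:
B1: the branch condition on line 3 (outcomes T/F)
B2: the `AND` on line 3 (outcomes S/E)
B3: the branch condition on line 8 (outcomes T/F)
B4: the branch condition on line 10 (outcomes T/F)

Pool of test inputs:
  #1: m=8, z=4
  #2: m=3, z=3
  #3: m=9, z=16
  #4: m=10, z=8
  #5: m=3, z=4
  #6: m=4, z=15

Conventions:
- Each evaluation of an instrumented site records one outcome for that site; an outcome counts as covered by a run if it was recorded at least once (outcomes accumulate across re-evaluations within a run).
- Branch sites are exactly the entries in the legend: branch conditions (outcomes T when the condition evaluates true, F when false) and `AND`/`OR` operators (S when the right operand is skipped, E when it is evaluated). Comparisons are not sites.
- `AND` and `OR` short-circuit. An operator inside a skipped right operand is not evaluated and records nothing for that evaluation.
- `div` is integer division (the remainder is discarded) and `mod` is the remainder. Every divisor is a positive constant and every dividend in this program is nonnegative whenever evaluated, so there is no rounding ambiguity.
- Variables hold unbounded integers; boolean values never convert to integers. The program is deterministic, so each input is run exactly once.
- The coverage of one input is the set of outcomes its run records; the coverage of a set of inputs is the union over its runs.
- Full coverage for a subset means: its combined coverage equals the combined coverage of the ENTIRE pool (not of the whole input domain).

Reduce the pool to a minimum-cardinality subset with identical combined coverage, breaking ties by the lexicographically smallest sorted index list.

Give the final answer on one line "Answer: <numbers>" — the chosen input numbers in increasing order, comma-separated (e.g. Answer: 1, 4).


#1 (m=8, z=4) -> B2->S, B1->F, B3->F; covered: B1=F, B2=S, B3=F
#2 (m=3, z=3) -> B2->S, B1->F, B3->F; covered: B1=F, B2=S, B3=F
#3 (m=9, z=16) -> B2->E, B1->T, B3->T, B4->F; covered: B1=T, B2=E, B3=T, B4=F
#4 (m=10, z=8) -> B2->E, B1->F, B3->T, B4->T; covered: B1=F, B2=E, B3=T, B4=T
#5 (m=3, z=4) -> B2->S, B1->F, B3->F; covered: B1=F, B2=S, B3=F
#6 (m=4, z=15) -> B2->S, B1->F, B3->T, B4->F; covered: B1=F, B2=S, B3=T, B4=F
union over all inputs: B1=T, B1=F, B2=S, B2=E, B3=T, B3=F, B4=T, B4=F (8 outcomes)
checked all size-1 subsets: none covers 8 outcomes (max 4/8)
checked all size-2 subsets: none covers 8 outcomes (max 7/8)
the canonical winner is {1, 3, 4}: size 3, full 8-outcome coverage, earliest index list among size-3 covers
Answer: 1, 3, 4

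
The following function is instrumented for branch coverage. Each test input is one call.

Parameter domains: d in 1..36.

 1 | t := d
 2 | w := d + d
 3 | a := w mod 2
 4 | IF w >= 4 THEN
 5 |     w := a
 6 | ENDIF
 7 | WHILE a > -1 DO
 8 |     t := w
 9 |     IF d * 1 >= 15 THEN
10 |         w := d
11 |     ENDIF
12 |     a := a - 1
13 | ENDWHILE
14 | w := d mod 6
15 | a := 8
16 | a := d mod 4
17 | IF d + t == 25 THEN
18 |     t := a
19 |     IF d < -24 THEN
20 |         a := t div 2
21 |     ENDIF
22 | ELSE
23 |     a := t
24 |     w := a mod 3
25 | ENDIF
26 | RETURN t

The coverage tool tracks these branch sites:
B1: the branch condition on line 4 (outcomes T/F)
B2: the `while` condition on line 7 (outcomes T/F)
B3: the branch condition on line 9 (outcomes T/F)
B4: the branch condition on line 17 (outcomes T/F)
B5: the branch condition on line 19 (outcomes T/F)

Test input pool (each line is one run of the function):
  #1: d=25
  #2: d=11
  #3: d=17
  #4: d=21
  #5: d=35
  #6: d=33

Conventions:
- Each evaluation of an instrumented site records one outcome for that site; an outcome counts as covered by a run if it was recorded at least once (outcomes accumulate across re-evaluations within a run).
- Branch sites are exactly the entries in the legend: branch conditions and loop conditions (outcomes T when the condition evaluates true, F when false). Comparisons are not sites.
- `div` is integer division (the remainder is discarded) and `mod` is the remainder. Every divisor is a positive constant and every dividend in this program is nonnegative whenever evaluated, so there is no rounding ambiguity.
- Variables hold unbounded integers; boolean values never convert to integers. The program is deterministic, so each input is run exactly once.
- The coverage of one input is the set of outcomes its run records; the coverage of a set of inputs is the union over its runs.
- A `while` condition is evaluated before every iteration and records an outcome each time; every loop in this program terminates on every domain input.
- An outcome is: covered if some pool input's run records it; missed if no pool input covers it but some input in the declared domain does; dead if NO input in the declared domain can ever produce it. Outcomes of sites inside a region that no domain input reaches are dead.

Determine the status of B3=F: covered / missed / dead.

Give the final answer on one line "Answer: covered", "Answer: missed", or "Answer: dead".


B3=F is recorded by pool input(s) 2 -> covered
Answer: covered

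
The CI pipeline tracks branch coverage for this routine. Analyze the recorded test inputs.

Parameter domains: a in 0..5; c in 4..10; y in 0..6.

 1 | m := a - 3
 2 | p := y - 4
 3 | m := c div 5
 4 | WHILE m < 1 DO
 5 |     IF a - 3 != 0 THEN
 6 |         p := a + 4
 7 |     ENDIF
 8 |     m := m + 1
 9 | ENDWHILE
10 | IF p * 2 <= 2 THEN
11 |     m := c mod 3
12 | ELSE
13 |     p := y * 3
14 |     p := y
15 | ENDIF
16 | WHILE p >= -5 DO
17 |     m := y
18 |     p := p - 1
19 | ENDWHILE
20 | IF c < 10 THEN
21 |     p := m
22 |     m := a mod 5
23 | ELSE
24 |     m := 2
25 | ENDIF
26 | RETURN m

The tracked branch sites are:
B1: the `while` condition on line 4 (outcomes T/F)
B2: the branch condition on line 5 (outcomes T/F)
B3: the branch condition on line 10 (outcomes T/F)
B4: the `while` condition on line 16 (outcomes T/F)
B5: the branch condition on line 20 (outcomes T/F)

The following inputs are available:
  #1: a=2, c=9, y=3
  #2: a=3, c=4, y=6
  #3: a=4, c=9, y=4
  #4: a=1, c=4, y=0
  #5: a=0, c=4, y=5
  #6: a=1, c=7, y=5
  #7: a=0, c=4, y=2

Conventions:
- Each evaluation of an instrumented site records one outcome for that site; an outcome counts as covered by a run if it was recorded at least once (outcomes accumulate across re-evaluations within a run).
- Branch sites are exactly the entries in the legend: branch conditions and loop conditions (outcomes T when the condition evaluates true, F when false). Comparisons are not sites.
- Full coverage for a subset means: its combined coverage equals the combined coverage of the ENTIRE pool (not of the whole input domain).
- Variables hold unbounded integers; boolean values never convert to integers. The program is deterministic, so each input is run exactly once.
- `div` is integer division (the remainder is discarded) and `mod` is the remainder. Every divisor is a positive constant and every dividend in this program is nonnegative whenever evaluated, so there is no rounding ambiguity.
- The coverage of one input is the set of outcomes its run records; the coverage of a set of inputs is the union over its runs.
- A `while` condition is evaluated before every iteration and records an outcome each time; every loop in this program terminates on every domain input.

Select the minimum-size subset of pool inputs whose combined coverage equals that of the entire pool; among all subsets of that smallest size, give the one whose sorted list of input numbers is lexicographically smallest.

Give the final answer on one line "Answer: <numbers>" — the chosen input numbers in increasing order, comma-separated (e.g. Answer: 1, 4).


input #1 (a=2, c=9, y=3): events B1->F, B3->T, B4->T, B4->T, B4->T, B4->T, B4->T, B4->F, B5->T; covers B1=F, B3=T, B4=T, B4=F, B5=T
input #2 (a=3, c=4, y=6): events B1->T, B2->F, B1->F, B3->F, B4->T, B4->T, B4->T, B4->T, B4->T, B4->T, B4->T, B4->T, B4->T, B4->T, ...; covers B1=T, B1=F, B2=F, B3=F, B4=T, B4=F, B5=T
input #3 (a=4, c=9, y=4): events B1->F, B3->T, B4->T, B4->T, B4->T, B4->T, B4->T, B4->T, B4->F, B5->T; covers B1=F, B3=T, B4=T, B4=F, B5=T
input #4 (a=1, c=4, y=0): events B1->T, B2->T, B1->F, B3->F, B4->T, B4->T, B4->T, B4->T, B4->T, B4->T, B4->F, B5->T; covers B1=T, B1=F, B2=T, B3=F, B4=T, B4=F, B5=T
input #5 (a=0, c=4, y=5): events B1->T, B2->T, B1->F, B3->F, B4->T, B4->T, B4->T, B4->T, B4->T, B4->T, B4->T, B4->T, B4->T, B4->T, ...; covers B1=T, B1=F, B2=T, B3=F, B4=T, B4=F, B5=T
input #6 (a=1, c=7, y=5): events B1->F, B3->T, B4->T, B4->T, B4->T, B4->T, B4->T, B4->T, B4->T, B4->F, B5->T; covers B1=F, B3=T, B4=T, B4=F, B5=T
input #7 (a=0, c=4, y=2): events B1->T, B2->T, B1->F, B3->F, B4->T, B4->T, B4->T, B4->T, B4->T, B4->T, B4->T, B4->T, B4->F, B5->T; covers B1=T, B1=F, B2=T, B3=F, B4=T, B4=F, B5=T
together the pool reaches 9 outcomes: B1=T, B1=F, B2=T, B2=F, B3=T, B3=F, B4=T, B4=F, B5=T
no size-1 subset reaches all 9 outcomes (best union: 7/9)
no size-2 subset reaches all 9 outcomes (best union: 8/9)
inputs {1, 2, 4} (size 3) cover everything; no size-3 subset with a lexicographically smaller index list covers all 9
Answer: 1, 2, 4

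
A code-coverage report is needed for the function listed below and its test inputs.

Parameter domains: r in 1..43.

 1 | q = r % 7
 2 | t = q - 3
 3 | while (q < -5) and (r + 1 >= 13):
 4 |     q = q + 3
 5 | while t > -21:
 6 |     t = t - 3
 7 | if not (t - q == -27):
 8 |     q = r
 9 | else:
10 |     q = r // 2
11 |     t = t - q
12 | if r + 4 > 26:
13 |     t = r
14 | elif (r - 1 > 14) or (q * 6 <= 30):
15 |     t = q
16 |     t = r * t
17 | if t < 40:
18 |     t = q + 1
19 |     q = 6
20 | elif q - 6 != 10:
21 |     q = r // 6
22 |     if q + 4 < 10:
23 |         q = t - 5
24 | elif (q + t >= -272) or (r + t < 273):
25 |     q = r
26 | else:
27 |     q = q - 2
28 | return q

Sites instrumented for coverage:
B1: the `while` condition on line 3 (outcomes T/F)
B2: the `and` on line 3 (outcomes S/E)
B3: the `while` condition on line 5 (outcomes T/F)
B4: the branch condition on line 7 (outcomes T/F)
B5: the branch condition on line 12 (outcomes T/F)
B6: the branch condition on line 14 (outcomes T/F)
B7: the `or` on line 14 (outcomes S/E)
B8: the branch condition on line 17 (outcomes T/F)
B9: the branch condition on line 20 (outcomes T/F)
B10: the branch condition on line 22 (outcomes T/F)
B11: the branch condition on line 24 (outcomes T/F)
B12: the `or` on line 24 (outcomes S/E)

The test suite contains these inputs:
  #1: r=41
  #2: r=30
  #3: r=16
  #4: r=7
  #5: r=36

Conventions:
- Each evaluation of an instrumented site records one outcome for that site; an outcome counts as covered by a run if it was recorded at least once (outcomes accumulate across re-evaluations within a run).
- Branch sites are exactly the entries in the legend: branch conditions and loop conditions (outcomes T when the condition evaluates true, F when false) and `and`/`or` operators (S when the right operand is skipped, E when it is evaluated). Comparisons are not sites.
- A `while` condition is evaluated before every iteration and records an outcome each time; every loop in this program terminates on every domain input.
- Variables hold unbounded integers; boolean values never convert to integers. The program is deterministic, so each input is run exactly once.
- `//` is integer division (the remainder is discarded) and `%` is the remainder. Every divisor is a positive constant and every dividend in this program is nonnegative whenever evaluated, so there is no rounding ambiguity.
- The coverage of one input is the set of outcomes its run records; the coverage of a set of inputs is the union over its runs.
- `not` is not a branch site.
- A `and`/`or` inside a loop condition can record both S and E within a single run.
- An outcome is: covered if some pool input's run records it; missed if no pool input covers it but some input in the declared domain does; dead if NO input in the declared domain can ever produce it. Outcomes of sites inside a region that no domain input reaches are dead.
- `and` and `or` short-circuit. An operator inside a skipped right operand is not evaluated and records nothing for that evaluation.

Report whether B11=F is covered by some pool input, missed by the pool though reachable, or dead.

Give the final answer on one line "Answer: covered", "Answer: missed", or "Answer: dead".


no pool input records B11=F
checking all 43 inputs in the declared domain: B11=F is never recorded -> dead
Answer: dead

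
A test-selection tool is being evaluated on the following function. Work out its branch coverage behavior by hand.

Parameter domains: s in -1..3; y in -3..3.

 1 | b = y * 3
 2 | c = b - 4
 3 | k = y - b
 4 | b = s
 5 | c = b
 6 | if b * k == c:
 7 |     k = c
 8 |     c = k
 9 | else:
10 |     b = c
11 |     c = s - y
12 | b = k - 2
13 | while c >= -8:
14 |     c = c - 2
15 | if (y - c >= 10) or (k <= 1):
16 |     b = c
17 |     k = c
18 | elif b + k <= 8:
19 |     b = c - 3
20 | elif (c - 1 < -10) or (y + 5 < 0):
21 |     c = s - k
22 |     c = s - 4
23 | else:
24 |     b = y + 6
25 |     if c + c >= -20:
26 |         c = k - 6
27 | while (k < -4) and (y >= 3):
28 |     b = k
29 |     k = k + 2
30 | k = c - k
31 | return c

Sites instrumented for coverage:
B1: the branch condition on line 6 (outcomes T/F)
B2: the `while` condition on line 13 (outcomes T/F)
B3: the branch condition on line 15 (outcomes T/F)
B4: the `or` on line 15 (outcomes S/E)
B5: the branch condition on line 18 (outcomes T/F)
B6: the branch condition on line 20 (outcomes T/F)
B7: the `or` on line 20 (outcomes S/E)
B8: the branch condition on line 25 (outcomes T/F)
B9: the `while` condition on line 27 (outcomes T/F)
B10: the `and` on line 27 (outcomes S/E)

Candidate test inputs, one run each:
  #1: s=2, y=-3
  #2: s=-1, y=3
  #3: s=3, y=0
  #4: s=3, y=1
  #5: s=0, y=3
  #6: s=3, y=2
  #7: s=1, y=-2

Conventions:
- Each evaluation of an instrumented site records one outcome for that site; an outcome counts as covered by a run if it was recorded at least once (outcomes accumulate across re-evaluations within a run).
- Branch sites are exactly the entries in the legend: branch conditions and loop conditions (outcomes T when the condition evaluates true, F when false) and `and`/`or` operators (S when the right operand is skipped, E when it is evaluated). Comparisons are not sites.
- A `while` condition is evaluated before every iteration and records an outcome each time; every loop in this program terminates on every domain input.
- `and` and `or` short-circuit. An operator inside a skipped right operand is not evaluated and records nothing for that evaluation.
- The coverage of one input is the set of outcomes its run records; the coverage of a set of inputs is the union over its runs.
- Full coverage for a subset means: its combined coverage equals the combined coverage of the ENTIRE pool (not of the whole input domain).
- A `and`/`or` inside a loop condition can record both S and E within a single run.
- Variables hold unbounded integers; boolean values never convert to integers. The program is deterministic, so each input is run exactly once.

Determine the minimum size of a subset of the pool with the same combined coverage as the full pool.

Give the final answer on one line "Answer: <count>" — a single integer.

run #1 (s=2, y=-3) records B1=F, B2=T, B2=F, B3=F, B4=E, B5=F, B6=F, B7=E, B8=T, B9=F, B10=S
run #2 (s=-1, y=3) records B1=F, B2=T, B2=F, B3=T, B4=S, B9=T, B9=F, B10=S, B10=E
run #3 (s=3, y=0) records B1=F, B2=T, B2=F, B3=T, B4=E, B9=F, B10=E
run #4 (s=3, y=1) records B1=F, B2=T, B2=F, B3=T, B4=S, B9=F, B10=E
run #5 (s=0, y=3) records B1=T, B2=T, B2=F, B3=T, B4=S, B9=T, B9=F, B10=S, B10=E
run #6 (s=3, y=2) records B1=F, B2=T, B2=F, B3=T, B4=S, B9=F, B10=E
run #7 (s=1, y=-2) records B1=F, B2=T, B2=F, B3=F, B4=E, B5=T, B9=F, B10=S
union over all inputs: B1=T, B1=F, B2=T, B2=F, B3=T, B3=F, B4=S, B4=E, B5=T, B5=F, B6=F, B7=E, B8=T, B9=T, B9=F, B10=S, B10=E (17 outcomes)
checked all size-1 subsets: none covers 17 outcomes (max 11/17)
checked all size-2 subsets: none covers 17 outcomes (max 16/17)
at size 3, {1, 5, 7} reaches all 17 outcomes; every lexicographically earlier size-3 subset fails

Answer: 3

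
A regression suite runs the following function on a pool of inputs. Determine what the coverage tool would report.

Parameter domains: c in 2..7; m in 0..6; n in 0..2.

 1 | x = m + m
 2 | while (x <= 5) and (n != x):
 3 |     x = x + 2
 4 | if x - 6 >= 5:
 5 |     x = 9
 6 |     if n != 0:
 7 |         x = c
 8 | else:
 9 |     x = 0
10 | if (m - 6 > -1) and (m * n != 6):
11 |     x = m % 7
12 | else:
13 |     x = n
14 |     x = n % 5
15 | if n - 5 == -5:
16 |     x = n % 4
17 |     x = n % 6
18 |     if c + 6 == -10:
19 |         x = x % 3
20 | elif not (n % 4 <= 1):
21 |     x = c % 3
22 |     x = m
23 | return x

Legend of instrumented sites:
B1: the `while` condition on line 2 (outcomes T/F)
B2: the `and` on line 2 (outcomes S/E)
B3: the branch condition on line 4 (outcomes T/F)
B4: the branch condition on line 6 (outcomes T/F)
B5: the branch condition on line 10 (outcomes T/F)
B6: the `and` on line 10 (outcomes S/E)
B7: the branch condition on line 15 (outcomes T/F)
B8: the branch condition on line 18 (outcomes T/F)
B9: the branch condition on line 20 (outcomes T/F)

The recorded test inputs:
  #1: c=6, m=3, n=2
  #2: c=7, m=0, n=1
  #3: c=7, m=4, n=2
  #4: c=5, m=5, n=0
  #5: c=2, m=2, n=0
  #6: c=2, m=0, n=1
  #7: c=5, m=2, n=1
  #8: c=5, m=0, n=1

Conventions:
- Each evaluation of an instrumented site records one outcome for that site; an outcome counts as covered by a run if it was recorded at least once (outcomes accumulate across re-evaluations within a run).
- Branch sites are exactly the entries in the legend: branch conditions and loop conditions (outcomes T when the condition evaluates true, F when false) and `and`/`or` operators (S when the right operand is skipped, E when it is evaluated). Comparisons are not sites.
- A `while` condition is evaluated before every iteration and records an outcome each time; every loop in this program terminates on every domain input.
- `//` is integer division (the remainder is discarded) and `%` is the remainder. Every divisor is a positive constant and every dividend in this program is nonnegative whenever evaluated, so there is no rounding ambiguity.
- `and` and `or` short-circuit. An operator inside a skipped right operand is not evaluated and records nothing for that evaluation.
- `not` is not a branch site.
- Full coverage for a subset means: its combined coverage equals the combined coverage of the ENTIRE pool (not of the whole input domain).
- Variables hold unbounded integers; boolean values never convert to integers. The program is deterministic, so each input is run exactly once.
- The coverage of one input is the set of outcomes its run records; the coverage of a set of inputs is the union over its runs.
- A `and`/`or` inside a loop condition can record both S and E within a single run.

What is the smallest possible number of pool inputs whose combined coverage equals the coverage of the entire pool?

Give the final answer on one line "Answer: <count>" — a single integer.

test 1 (c=6, m=3, n=2) fires B2->S, B1->F, B3->F, B6->S, B5->F, B7->F, B9->T; hits B1=F, B2=S, B3=F, B5=F, B6=S, B7=F, B9=T
test 2 (c=7, m=0, n=1) fires B2->E, B1->T, B2->E, B1->T, B2->E, B1->T, B2->S, B1->F, B3->F, B6->S, B5->F, B7->F, B9->F; hits B1=T, B1=F, B2=S, B2=E, B3=F, B5=F, B6=S, B7=F, B9=F
test 3 (c=7, m=4, n=2) fires B2->S, B1->F, B3->F, B6->S, B5->F, B7->F, B9->T; hits B1=F, B2=S, B3=F, B5=F, B6=S, B7=F, B9=T
test 4 (c=5, m=5, n=0) fires B2->S, B1->F, B3->F, B6->S, B5->F, B7->T, B8->F; hits B1=F, B2=S, B3=F, B5=F, B6=S, B7=T, B8=F
test 5 (c=2, m=2, n=0) fires B2->E, B1->T, B2->S, B1->F, B3->F, B6->S, B5->F, B7->T, B8->F; hits B1=T, B1=F, B2=S, B2=E, B3=F, B5=F, B6=S, B7=T, B8=F
test 6 (c=2, m=0, n=1) fires B2->E, B1->T, B2->E, B1->T, B2->E, B1->T, B2->S, B1->F, B3->F, B6->S, B5->F, B7->F, B9->F; hits B1=T, B1=F, B2=S, B2=E, B3=F, B5=F, B6=S, B7=F, B9=F
test 7 (c=5, m=2, n=1) fires B2->E, B1->T, B2->S, B1->F, B3->F, B6->S, B5->F, B7->F, B9->F; hits B1=T, B1=F, B2=S, B2=E, B3=F, B5=F, B6=S, B7=F, B9=F
test 8 (c=5, m=0, n=1) fires B2->E, B1->T, B2->E, B1->T, B2->E, B1->T, B2->S, B1->F, B3->F, B6->S, B5->F, B7->F, B9->F; hits B1=T, B1=F, B2=S, B2=E, B3=F, B5=F, B6=S, B7=F, B9=F
pool-wide coverage (12 outcomes): B1=T, B1=F, B2=S, B2=E, B3=F, B5=F, B6=S, B7=T, B7=F, B8=F, B9=T, B9=F
checked all size-1 subsets: none covers 12 outcomes (max 9/12)
checked all size-2 subsets: none covers 12 outcomes (max 11/12)
size 3: inputs {1, 2, 4} cover all 12 outcomes, and no lexicographically smaller subset of this size does

Answer: 3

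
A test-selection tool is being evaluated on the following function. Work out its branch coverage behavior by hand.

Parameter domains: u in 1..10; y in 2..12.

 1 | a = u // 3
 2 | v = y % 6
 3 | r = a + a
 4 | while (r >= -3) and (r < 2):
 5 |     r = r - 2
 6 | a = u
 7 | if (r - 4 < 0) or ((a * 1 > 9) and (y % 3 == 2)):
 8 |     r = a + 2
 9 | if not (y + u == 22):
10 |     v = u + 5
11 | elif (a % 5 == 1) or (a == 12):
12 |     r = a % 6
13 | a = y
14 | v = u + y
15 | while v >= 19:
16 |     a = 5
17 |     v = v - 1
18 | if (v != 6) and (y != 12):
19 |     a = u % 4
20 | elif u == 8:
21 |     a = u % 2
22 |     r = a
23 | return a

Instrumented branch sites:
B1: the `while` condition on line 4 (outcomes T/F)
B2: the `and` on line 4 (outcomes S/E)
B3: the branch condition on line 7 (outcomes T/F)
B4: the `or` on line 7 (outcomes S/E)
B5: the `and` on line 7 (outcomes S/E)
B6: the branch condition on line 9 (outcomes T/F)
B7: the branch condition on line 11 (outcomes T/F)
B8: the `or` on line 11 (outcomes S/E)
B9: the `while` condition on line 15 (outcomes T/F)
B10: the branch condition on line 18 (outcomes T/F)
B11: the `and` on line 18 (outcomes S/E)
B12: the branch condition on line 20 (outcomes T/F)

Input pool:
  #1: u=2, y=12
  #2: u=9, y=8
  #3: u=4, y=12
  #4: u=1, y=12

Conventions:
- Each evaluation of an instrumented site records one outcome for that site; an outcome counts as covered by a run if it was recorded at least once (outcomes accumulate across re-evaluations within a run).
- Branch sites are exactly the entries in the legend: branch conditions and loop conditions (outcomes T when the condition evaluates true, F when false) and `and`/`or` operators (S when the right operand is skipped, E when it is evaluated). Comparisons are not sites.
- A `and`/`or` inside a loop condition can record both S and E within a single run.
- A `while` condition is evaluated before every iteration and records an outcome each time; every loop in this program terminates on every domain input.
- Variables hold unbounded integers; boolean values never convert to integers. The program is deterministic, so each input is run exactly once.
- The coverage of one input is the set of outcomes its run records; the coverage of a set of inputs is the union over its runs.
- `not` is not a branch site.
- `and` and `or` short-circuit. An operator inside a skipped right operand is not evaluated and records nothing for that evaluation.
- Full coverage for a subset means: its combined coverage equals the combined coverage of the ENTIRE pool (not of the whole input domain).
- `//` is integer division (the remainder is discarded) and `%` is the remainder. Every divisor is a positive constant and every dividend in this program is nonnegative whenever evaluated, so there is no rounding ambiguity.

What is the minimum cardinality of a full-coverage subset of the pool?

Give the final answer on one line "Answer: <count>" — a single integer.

input #1 (u=2, y=12): events B2->E, B1->T, B2->E, B1->T, B2->S, B1->F, B4->S, B3->T, B6->T, B9->F, B11->E, B10->F, B12->F; covers B1=T, B1=F, B2=S, B2=E, B3=T, B4=S, B6=T, B9=F, B10=F, B11=E, B12=F
input #2 (u=9, y=8): events B2->E, B1->F, B4->E, B5->S, B3->F, B6->T, B9->F, B11->E, B10->T; covers B1=F, B2=E, B3=F, B4=E, B5=S, B6=T, B9=F, B10=T, B11=E
input #3 (u=4, y=12): events B2->E, B1->F, B4->S, B3->T, B6->T, B9->F, B11->E, B10->F, B12->F; covers B1=F, B2=E, B3=T, B4=S, B6=T, B9=F, B10=F, B11=E, B12=F
input #4 (u=1, y=12): events B2->E, B1->T, B2->E, B1->T, B2->S, B1->F, B4->S, B3->T, B6->T, B9->F, B11->E, B10->F, B12->F; covers B1=T, B1=F, B2=S, B2=E, B3=T, B4=S, B6=T, B9=F, B10=F, B11=E, B12=F
together the pool reaches 15 outcomes: B1=T, B1=F, B2=S, B2=E, B3=T, B3=F, B4=S, B4=E, B5=S, B6=T, B9=F, B10=T, B10=F, B11=E, B12=F
checked all size-1 subsets: none covers 15 outcomes (max 11/15)
inputs {1, 2} (size 2) cover everything; no size-2 subset with a lexicographically smaller index list covers all 15

Answer: 2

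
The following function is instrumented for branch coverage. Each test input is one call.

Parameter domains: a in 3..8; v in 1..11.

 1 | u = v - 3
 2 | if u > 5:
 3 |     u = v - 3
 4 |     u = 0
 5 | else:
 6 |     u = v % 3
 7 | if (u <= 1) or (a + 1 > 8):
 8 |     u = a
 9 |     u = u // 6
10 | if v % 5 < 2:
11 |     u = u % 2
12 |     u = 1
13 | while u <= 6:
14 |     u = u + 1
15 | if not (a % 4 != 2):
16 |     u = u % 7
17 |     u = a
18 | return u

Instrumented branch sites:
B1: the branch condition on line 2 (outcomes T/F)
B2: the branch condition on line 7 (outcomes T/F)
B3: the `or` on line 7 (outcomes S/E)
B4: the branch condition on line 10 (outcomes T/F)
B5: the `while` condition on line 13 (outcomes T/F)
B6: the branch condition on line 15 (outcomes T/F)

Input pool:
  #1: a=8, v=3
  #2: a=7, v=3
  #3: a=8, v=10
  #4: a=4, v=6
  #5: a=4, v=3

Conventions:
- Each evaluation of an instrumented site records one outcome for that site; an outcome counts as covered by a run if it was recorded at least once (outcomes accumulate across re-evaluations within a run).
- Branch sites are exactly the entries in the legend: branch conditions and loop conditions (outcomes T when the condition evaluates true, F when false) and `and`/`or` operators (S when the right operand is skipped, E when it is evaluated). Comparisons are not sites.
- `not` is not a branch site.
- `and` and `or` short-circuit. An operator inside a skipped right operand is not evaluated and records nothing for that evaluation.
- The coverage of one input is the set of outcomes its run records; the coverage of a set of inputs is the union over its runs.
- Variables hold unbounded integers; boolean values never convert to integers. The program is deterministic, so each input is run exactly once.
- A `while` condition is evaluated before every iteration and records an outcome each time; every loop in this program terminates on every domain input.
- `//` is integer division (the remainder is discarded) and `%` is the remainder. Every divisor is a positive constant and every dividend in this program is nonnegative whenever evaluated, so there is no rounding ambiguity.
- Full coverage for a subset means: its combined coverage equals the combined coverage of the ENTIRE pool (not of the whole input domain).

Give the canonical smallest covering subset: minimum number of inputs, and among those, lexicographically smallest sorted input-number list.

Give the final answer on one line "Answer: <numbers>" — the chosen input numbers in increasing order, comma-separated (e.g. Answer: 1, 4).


run #1 (a=8, v=3) runs B1->F, B3->S, B2->T, B4->F, B5->T, B5->T, B5->T, B5->T, B5->T, B5->T, B5->F, B6->F; records B1=F, B2=T, B3=S, B4=F, B5=T, B5=F, B6=F
run #2 (a=7, v=3) runs B1->F, B3->S, B2->T, B4->F, B5->T, B5->T, B5->T, B5->T, B5->T, B5->T, B5->F, B6->F; records B1=F, B2=T, B3=S, B4=F, B5=T, B5=F, B6=F
run #3 (a=8, v=10) runs B1->T, B3->S, B2->T, B4->T, B5->T, B5->T, B5->T, B5->T, B5->T, B5->T, B5->F, B6->F; records B1=T, B2=T, B3=S, B4=T, B5=T, B5=F, B6=F
run #4 (a=4, v=6) runs B1->F, B3->S, B2->T, B4->T, B5->T, B5->T, B5->T, B5->T, B5->T, B5->T, B5->F, B6->F; records B1=F, B2=T, B3=S, B4=T, B5=T, B5=F, B6=F
run #5 (a=4, v=3) runs B1->F, B3->S, B2->T, B4->F, B5->T, B5->T, B5->T, B5->T, B5->T, B5->T, B5->T, B5->F, B6->F; records B1=F, B2=T, B3=S, B4=F, B5=T, B5=F, B6=F
pool-wide coverage (9 outcomes): B1=T, B1=F, B2=T, B3=S, B4=T, B4=F, B5=T, B5=F, B6=F
no size-1 subset reaches all 9 outcomes (best union: 7/9)
size 2: inputs {1, 3} cover all 9 outcomes, and no lexicographically smaller subset of this size does
Answer: 1, 3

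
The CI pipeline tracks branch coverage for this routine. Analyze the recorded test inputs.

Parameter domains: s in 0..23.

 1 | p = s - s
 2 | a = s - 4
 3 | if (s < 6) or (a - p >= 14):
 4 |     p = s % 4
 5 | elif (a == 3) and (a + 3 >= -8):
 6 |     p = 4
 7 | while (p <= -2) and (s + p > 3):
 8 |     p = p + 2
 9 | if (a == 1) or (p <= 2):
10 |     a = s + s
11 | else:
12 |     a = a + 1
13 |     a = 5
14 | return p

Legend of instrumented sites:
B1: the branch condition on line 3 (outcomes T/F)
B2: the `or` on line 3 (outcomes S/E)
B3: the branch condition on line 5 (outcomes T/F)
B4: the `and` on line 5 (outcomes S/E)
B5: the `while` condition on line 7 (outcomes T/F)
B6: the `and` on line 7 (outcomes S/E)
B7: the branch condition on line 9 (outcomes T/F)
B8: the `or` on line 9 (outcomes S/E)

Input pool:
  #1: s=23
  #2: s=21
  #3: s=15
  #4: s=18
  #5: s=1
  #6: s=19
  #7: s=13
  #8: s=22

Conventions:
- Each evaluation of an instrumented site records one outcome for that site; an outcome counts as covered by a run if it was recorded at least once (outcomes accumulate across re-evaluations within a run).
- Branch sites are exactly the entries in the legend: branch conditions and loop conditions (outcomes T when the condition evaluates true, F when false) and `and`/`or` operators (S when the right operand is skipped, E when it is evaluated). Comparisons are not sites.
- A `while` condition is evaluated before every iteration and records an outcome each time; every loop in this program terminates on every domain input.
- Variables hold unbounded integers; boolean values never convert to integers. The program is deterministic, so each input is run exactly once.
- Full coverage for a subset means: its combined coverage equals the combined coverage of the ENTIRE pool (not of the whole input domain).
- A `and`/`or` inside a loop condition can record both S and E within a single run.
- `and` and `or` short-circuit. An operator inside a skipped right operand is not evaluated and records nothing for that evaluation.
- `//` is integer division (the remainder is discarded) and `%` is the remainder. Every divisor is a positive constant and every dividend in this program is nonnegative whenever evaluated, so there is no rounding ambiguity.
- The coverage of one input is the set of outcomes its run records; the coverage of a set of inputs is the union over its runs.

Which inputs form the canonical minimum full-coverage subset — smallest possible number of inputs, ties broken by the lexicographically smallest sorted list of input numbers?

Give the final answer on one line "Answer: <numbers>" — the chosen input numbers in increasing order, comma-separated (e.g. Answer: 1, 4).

input #1, s=23: outcomes B1=T, B2=E, B5=F, B6=S, B7=F, B8=E
input #2, s=21: outcomes B1=T, B2=E, B5=F, B6=S, B7=T, B8=E
input #3, s=15: outcomes B1=F, B2=E, B3=F, B4=S, B5=F, B6=S, B7=T, B8=E
input #4, s=18: outcomes B1=T, B2=E, B5=F, B6=S, B7=T, B8=E
input #5, s=1: outcomes B1=T, B2=S, B5=F, B6=S, B7=T, B8=E
input #6, s=19: outcomes B1=T, B2=E, B5=F, B6=S, B7=F, B8=E
input #7, s=13: outcomes B1=F, B2=E, B3=F, B4=S, B5=F, B6=S, B7=T, B8=E
input #8, s=22: outcomes B1=T, B2=E, B5=F, B6=S, B7=T, B8=E
the full pool covers 11 outcomes: B1=T, B1=F, B2=S, B2=E, B3=F, B4=S, B5=F, B6=S, B7=T, B7=F, B8=E
no size-1 subset reaches all 11 outcomes (best union: 8/11)
no size-2 subset reaches all 11 outcomes (best union: 10/11)
size 3: inputs {1, 3, 5} cover all 11 outcomes, and no lexicographically smaller subset of this size does

Answer: 1, 3, 5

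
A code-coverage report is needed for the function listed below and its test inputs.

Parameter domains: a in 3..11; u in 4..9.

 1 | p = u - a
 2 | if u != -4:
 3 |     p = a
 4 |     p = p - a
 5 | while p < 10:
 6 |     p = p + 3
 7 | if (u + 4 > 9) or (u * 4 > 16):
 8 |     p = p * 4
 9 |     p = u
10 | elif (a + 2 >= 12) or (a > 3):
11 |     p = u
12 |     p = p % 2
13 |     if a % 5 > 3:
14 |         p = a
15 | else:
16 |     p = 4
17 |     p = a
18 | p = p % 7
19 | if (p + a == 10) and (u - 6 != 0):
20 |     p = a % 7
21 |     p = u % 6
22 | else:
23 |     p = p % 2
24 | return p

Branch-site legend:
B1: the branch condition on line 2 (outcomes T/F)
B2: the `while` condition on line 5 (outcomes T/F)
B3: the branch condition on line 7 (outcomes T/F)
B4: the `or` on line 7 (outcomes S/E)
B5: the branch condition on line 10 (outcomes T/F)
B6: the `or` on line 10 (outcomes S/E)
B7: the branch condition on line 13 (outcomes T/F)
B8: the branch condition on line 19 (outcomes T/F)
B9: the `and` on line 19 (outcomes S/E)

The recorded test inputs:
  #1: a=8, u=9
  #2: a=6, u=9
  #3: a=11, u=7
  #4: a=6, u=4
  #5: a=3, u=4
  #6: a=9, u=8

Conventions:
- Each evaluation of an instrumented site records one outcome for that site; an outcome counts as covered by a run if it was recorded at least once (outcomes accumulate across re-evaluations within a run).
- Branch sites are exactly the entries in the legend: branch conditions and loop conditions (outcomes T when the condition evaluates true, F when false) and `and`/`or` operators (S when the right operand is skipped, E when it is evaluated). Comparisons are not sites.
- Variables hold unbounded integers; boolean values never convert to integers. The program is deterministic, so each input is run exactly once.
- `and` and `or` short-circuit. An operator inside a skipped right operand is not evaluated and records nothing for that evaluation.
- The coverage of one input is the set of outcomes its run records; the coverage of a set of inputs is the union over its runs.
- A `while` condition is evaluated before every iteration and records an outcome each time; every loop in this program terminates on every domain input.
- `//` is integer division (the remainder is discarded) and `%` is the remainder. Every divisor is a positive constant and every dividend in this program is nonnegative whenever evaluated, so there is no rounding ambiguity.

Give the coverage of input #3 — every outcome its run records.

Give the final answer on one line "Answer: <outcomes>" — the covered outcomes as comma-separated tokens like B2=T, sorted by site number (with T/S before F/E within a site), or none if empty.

Tracing the run of input #3 (a=11, u=7):
  B1->T, B2->T, B2->T, B2->T, B2->T, B2->F, B4->S, B3->T, B9->S, B8->F
as a set, this run covers: B1=T, B2=T, B2=F, B3=T, B4=S, B8=F, B9=S

Answer: B1=T, B2=T, B2=F, B3=T, B4=S, B8=F, B9=S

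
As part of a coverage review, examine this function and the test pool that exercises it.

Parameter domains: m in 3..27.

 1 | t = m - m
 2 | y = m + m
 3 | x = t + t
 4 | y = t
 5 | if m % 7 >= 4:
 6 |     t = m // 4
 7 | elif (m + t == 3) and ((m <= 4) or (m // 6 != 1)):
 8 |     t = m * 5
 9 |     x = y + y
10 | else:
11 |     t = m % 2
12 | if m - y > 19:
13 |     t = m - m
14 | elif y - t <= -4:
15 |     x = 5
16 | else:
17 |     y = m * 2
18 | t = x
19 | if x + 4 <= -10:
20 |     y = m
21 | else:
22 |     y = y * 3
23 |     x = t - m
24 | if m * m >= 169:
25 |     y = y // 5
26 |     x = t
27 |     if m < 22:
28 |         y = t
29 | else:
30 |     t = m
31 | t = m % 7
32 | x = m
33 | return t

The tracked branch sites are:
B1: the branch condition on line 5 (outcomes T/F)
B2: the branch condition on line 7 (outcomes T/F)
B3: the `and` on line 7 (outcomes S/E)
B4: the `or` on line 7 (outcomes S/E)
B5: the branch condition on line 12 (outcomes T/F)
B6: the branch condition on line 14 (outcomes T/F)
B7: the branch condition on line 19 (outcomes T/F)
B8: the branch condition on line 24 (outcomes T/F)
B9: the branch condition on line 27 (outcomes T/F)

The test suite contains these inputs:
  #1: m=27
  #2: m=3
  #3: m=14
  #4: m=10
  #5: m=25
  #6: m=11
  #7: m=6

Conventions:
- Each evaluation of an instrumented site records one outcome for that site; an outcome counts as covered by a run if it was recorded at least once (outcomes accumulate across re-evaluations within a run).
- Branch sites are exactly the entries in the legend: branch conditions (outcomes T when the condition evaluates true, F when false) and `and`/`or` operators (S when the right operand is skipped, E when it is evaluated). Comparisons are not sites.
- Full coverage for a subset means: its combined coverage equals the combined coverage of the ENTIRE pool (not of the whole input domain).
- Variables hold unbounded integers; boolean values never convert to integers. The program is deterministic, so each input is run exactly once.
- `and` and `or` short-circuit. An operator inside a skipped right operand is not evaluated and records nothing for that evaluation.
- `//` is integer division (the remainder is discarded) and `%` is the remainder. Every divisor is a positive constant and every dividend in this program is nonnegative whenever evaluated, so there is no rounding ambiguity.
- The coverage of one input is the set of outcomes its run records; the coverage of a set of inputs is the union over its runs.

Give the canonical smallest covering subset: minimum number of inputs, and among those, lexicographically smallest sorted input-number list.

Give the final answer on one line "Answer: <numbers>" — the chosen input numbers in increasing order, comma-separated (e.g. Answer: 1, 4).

input #1 (m=27): covers B1=T, B5=T, B7=F, B8=T, B9=F
input #2 (m=3): covers B1=F, B2=T, B3=E, B4=S, B5=F, B6=T, B7=F, B8=F
input #3 (m=14): covers B1=F, B2=F, B3=S, B5=F, B6=F, B7=F, B8=T, B9=T
input #4 (m=10): covers B1=F, B2=F, B3=S, B5=F, B6=F, B7=F, B8=F
input #5 (m=25): covers B1=T, B5=T, B7=F, B8=T, B9=F
input #6 (m=11): covers B1=T, B5=F, B6=F, B7=F, B8=F
input #7 (m=6): covers B1=T, B5=F, B6=F, B7=F, B8=F
together the pool reaches 16 outcomes: B1=T, B1=F, B2=T, B2=F, B3=S, B3=E, B4=S, B5=T, B5=F, B6=T, B6=F, B7=F, B8=T, B8=F, B9=T, B9=F
every size-1 subset falls short of the 16 outcomes (best: 8/16)
every size-2 subset falls short of the 16 outcomes (best: 13/16)
the canonical winner is {1, 2, 3}: size 3, full 16-outcome coverage, earliest index list among size-3 covers

Answer: 1, 2, 3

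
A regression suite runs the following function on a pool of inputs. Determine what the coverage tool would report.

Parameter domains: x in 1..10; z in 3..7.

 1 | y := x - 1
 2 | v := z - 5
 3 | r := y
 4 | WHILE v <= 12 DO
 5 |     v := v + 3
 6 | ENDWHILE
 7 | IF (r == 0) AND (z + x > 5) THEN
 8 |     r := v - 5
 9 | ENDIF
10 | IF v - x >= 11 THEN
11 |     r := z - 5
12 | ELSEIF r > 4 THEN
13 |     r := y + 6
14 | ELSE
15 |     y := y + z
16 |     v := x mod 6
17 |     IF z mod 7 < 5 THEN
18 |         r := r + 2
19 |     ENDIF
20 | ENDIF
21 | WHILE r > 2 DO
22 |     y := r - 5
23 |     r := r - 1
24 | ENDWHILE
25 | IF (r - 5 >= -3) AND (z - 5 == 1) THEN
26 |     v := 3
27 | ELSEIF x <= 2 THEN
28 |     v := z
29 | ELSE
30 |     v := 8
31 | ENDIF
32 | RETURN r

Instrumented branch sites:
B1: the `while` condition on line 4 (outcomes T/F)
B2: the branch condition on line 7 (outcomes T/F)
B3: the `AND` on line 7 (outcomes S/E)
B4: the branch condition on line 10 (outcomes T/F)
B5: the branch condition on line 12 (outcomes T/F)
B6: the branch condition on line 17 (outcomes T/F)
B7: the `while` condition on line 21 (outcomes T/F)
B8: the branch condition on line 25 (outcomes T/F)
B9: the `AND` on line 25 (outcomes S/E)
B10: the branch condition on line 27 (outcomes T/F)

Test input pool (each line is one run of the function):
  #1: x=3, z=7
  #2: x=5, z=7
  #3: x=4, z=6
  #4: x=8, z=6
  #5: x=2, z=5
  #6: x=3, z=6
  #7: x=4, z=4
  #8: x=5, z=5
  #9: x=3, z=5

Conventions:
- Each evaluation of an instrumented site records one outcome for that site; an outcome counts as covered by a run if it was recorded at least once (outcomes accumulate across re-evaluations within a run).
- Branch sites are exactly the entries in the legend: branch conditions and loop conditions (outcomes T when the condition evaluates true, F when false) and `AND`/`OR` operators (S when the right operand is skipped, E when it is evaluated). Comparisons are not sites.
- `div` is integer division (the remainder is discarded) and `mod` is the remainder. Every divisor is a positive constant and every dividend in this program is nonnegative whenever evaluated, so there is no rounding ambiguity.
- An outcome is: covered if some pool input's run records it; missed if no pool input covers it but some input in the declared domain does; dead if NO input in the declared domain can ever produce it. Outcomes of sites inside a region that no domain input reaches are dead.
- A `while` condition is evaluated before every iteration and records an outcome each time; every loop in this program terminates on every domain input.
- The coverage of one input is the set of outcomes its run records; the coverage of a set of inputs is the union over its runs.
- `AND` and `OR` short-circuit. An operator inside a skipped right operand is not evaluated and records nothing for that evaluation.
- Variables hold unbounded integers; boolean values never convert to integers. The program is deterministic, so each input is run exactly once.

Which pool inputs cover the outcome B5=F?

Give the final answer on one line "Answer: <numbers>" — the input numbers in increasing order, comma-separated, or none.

input #1 (x=3, z=7): does not produce B5=F
input #2 (x=5, z=7): produces B5=F
input #3 (x=4, z=6): produces B5=F
input #4 (x=8, z=6): does not produce B5=F
input #5 (x=2, z=5): does not produce B5=F
input #6 (x=3, z=6): produces B5=F
input #7 (x=4, z=4): produces B5=F
input #8 (x=5, z=5): produces B5=F
input #9 (x=3, z=5): does not produce B5=F

Answer: 2, 3, 6, 7, 8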